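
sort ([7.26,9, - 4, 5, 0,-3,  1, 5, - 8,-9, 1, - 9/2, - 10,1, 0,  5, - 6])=[ - 10, - 9,-8,-6, - 9/2,  -  4, - 3,0, 0,  1,  1, 1,5, 5, 5,7.26, 9]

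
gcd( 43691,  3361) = 1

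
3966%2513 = 1453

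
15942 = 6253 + 9689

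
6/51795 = 2/17265 = 0.00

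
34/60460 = 17/30230= 0.00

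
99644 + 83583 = 183227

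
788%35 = 18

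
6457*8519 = 55007183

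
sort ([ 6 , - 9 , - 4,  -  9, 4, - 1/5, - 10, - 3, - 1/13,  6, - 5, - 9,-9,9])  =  [-10, - 9, - 9, - 9, - 9, - 5,-4,-3, - 1/5, - 1/13,  4, 6,6, 9 ] 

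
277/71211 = 277/71211 = 0.00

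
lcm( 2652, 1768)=5304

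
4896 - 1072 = 3824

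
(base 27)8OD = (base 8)14535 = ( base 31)6ne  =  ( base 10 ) 6493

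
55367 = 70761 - 15394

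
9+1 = 10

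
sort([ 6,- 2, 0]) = [-2, 0,6 ]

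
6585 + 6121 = 12706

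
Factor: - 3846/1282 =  - 3=- 3^1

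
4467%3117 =1350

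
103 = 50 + 53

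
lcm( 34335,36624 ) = 549360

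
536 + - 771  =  - 235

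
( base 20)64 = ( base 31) 40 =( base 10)124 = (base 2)1111100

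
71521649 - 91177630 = - 19655981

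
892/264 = 3 + 25/66 = 3.38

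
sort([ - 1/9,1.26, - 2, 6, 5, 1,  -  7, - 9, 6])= [ - 9, - 7, - 2, - 1/9, 1 , 1.26,5, 6,6 ] 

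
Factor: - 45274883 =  - 45274883^1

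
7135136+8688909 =15824045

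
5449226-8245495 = - 2796269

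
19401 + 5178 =24579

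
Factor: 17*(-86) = -1462 = - 2^1*17^1*43^1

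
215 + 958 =1173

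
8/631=8/631 = 0.01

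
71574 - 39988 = 31586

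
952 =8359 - 7407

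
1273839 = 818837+455002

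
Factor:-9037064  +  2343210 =  -  2^1*3346927^1  =  - 6693854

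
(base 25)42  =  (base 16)66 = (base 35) 2W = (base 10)102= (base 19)57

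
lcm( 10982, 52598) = 999362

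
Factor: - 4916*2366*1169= - 2^3 * 7^2*13^2*167^1  *  1229^1= - 13596938264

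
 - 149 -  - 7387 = 7238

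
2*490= 980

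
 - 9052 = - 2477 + -6575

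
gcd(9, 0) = 9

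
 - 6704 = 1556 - 8260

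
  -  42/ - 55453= 42/55453 = 0.00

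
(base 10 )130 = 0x82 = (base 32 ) 42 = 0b10000010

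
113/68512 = 113/68512 = 0.00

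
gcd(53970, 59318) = 14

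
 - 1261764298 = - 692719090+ - 569045208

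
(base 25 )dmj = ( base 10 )8694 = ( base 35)73E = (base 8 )20766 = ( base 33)7wf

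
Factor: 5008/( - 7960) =  -  2^1*5^( - 1 ) * 199^( - 1 ) * 313^1  =  - 626/995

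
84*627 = 52668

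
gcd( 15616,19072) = 128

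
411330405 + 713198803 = 1124529208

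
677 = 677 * 1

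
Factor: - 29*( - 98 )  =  2^1*7^2 * 29^1 = 2842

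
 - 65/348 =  -65/348 = - 0.19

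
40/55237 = 40/55237 = 0.00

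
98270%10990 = 10350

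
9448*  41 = 387368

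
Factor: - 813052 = -2^2*181^1*1123^1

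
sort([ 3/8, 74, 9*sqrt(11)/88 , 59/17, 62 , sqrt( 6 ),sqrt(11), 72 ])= [9*sqrt(11)/88, 3/8,  sqrt(6 ),sqrt(11 ), 59/17, 62 , 72,74]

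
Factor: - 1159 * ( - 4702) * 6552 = 2^4 * 3^2 * 7^1 * 13^1 * 19^1 * 61^1 * 2351^1 = 35705897136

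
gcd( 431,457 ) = 1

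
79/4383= 79/4383 = 0.02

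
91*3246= 295386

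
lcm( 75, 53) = 3975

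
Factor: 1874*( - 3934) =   -  2^2* 7^1*281^1*937^1 =-  7372316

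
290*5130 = 1487700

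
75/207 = 25/69 = 0.36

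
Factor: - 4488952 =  - 2^3*13^1*17^1*2539^1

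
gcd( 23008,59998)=2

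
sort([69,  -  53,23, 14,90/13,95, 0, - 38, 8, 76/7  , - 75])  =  [ - 75 ,-53, - 38,0,90/13,8, 76/7,14,  23,69 , 95 ] 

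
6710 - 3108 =3602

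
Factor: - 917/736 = -2^(-5)*7^1*23^(-1 )* 131^1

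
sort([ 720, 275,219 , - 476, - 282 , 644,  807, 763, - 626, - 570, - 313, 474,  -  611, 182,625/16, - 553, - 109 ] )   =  [ - 626 , - 611, - 570, - 553 , - 476 , -313, - 282, - 109,625/16,182,219, 275 , 474,  644,720, 763, 807]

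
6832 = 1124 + 5708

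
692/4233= 692/4233 = 0.16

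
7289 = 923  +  6366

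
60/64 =15/16 = 0.94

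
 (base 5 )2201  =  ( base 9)364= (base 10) 301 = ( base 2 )100101101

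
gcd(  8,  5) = 1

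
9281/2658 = 9281/2658 = 3.49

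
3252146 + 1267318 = 4519464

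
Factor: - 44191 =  - 7^1*59^1*107^1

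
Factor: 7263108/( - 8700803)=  - 2^2*3^4*19^( - 1)*29^1*97^( - 1) * 773^1*4721^( - 1)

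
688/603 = 688/603 = 1.14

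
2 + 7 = 9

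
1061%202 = 51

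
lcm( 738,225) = 18450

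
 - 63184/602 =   -  105+13/301 = -  104.96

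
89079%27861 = 5496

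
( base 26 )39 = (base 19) 4b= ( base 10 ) 87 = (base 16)57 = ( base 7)153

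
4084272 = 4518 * 904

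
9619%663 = 337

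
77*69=5313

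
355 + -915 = - 560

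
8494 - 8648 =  - 154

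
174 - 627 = - 453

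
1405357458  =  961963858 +443393600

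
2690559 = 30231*89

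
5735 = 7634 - 1899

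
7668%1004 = 640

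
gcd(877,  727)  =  1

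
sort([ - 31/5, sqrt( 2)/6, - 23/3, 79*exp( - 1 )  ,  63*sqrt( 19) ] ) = [-23/3, - 31/5, sqrt( 2 ) /6,79*exp(  -  1),63 * sqrt (19)]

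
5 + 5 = 10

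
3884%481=36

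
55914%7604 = 2686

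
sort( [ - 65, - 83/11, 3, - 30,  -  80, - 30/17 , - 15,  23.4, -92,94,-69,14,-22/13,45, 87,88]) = [ - 92, - 80, - 69,-65 ,-30,  -  15, - 83/11,-30/17 , - 22/13, 3, 14,23.4, 45,  87, 88 , 94]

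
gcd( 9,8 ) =1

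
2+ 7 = 9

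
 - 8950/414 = -4475/207 = - 21.62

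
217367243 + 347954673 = 565321916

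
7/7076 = 7/7076= 0.00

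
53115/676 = 78 +387/676= 78.57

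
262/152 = 131/76 = 1.72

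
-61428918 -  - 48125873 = -13303045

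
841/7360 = 841/7360 = 0.11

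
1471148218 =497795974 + 973352244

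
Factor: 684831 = 3^1*7^1 * 32611^1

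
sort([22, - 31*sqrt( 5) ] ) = [ - 31*sqrt( 5),  22 ]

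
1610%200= 10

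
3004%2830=174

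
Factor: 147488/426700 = 2^3 * 5^( - 2 )*11^1*17^(  -  1)*251^(-1)*419^1 = 36872/106675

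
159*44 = 6996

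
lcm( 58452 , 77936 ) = 233808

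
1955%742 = 471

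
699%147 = 111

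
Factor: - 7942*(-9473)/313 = 75234566/313 = 2^1  *11^1*19^2 * 313^ ( - 1) * 9473^1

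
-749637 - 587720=-1337357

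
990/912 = 165/152 = 1.09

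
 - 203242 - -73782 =- 129460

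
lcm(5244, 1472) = 83904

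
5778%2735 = 308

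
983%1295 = 983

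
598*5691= 3403218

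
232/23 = 10 + 2/23 = 10.09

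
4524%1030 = 404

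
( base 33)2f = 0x51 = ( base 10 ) 81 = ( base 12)69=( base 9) 100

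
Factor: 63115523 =41^1*1539403^1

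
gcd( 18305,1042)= 1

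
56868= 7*8124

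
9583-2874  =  6709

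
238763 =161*1483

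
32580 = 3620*9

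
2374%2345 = 29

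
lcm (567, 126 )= 1134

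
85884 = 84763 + 1121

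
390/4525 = 78/905 = 0.09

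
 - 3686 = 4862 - 8548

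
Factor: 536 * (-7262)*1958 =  - 7621381856 =-  2^5*11^1*67^1*89^1*3631^1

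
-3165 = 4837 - 8002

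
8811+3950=12761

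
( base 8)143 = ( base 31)36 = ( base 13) 78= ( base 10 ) 99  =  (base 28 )3f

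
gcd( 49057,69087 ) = 1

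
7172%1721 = 288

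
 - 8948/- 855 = 10 +398/855 = 10.47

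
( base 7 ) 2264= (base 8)1476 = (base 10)830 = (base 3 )1010202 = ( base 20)21A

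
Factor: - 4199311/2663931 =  - 3^( - 1 ) *61^( - 1)*14557^( - 1)*4199311^1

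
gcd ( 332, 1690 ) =2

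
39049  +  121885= 160934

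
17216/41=419 + 37/41 = 419.90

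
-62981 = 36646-99627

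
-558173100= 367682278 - 925855378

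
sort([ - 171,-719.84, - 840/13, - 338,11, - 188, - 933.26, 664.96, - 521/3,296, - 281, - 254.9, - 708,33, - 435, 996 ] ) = [ - 933.26, - 719.84 , - 708, - 435,-338, - 281, - 254.9 , - 188,  -  521/3,  -  171, - 840/13,11 , 33,296,664.96, 996]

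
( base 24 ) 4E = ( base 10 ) 110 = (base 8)156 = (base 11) A0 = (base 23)4I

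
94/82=1 + 6/41 = 1.15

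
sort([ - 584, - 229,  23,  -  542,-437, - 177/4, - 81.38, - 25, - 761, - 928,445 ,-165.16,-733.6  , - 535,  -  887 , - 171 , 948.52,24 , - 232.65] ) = [-928,-887, - 761, - 733.6, - 584, - 542, - 535 , - 437, -232.65, - 229 , - 171, - 165.16, - 81.38, - 177/4 ,  -  25,23,  24, 445,  948.52 ]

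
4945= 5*989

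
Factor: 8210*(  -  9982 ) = -81952220=- 2^2 *5^1*7^1*23^1*31^1*821^1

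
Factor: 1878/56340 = 1/30= 2^(-1 )*3^( - 1 )*5^(-1) 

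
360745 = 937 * 385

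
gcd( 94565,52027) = 1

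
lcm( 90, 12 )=180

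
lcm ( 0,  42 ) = 0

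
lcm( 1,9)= 9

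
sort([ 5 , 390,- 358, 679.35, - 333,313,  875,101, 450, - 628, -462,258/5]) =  [ - 628,-462,-358, - 333, 5, 258/5, 101, 313, 390,450, 679.35,875]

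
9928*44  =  436832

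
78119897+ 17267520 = 95387417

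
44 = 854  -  810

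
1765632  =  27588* 64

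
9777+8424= 18201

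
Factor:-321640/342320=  - 731/778 = -2^( - 1)*17^1*43^1*389^( - 1 )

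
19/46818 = 19/46818 =0.00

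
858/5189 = 858/5189=0.17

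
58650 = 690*85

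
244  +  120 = 364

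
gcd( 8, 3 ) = 1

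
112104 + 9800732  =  9912836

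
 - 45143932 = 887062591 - 932206523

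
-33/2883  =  -1+950/961 = -  0.01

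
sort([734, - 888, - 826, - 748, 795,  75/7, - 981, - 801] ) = [ -981,-888,-826,  -  801, -748,75/7,734,795] 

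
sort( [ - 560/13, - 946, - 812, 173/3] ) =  [- 946, - 812, - 560/13, 173/3] 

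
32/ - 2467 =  - 1 + 2435/2467 = - 0.01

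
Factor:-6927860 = -2^2*5^1*346393^1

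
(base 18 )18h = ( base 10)485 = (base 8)745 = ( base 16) 1e5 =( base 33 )en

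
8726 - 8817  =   - 91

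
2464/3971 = 224/361 = 0.62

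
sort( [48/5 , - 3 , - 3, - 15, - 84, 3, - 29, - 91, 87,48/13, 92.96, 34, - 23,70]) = [ - 91, - 84, - 29, - 23, - 15, - 3, - 3 , 3,  48/13 , 48/5, 34, 70,87,92.96]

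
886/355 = 2+ 176/355 = 2.50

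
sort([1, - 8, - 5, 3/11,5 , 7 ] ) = [ - 8, - 5,  3/11,1, 5 , 7 ]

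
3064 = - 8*( - 383 ) 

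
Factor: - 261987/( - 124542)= 2^( - 1)*3^( - 1)*37^(- 1)*467^1 = 467/222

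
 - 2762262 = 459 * ( - 6018)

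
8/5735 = 8/5735=0.00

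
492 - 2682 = - 2190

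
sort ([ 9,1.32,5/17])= [5/17 , 1.32 , 9 ]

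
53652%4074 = 690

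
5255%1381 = 1112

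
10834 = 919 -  - 9915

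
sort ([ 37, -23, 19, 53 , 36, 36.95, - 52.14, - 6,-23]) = [ - 52.14, - 23, - 23, - 6 , 19, 36, 36.95,  37, 53 ] 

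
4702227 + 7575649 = 12277876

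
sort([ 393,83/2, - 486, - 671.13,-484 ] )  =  [ - 671.13, - 486, - 484, 83/2, 393]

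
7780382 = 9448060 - 1667678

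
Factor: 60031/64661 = 173^1 * 347^1 * 64661^( - 1) 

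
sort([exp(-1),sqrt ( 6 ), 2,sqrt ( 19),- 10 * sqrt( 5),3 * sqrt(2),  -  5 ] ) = [ - 10*sqrt(5), - 5,exp( - 1) , 2, sqrt( 6 ),3*sqrt( 2),sqrt( 19 )] 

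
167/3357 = 167/3357 = 0.05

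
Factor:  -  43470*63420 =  - 2^3 * 3^4*5^2*7^2 * 23^1*151^1 = - 2756867400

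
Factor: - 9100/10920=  - 2^( - 1 ) * 3^( - 1)*5^1 = - 5/6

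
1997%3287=1997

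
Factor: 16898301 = 3^4* 7^1*29803^1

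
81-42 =39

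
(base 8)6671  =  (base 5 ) 103023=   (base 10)3513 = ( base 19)9DH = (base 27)4M3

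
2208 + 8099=10307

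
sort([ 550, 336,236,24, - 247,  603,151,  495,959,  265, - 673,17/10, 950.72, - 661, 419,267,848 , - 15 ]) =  [-673, - 661, - 247, - 15, 17/10,24, 151 , 236, 265,  267, 336, 419,495, 550,603, 848,950.72 , 959] 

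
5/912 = 5/912=0.01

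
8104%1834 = 768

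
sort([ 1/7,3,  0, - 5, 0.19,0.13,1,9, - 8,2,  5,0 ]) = [-8, - 5,0, 0, 0.13,1/7,0.19,1,2, 3,5,9 ] 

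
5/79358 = 5/79358 = 0.00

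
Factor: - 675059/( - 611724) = 2^(-2 )*3^( - 1)*7^1*11^2 *19^( - 1)*797^1*2683^(-1 ) 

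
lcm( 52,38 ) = 988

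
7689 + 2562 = 10251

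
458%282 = 176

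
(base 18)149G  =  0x1C8A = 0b1110010001010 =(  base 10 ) 7306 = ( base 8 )16212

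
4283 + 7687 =11970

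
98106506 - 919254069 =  - 821147563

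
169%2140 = 169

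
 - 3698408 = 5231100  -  8929508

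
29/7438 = 29/7438 = 0.00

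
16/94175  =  16/94175= 0.00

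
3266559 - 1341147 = 1925412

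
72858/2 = 36429= 36429.00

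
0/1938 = 0  =  0.00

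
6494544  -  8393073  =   - 1898529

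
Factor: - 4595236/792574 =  - 135154/23311 = - 2^1*23311^(- 1) * 67577^1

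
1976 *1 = 1976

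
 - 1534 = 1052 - 2586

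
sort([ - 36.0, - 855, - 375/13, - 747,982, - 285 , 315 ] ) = [ - 855, - 747, - 285, - 36.0, - 375/13,315,982]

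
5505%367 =0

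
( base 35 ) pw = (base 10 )907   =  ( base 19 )29e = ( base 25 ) 1b7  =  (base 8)1613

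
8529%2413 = 1290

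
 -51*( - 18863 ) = 962013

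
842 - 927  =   - 85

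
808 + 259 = 1067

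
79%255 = 79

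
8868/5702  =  1  +  1583/2851 = 1.56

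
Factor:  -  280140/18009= - 140/9 = - 2^2*3^( - 2)*5^1 * 7^1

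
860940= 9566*90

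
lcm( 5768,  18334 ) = 513352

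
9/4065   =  3/1355 = 0.00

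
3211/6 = 535  +  1/6  =  535.17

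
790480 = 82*9640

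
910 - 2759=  - 1849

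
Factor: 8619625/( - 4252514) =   -  2^(  -  1)*5^3*7^(-2) *6199^ ( - 1 )*9851^1 =-1231375/607502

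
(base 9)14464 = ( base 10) 9859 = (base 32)9k3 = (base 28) cg3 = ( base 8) 23203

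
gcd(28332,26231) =1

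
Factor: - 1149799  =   - 7^1*83^1*1979^1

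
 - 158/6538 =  - 1  +  3190/3269  =  - 0.02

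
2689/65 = 41 + 24/65 = 41.37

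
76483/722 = 105 + 673/722=105.93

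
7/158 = 7/158 = 0.04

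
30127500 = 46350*650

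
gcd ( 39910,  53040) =130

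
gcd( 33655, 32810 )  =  5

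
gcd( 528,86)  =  2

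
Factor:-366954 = -2^1*3^1*7^1*8737^1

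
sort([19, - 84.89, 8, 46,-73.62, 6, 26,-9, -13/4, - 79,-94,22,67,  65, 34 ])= [ - 94 , - 84.89, - 79, - 73.62, - 9,- 13/4,6, 8,19, 22, 26,  34, 46,65,67 ]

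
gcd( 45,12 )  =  3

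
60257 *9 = 542313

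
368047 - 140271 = 227776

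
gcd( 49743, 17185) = 1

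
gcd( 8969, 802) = 1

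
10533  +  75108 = 85641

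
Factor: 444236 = 2^2* 13^1*8543^1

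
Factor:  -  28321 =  - 127^1*223^1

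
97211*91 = 8846201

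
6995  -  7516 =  - 521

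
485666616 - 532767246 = - 47100630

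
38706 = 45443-6737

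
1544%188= 40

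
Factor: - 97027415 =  - 5^1 * 17^2*83^1*809^1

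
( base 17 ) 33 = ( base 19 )2G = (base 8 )66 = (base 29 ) 1P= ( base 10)54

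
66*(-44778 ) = -2955348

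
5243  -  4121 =1122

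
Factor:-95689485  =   - 3^3*5^1*733^1 * 967^1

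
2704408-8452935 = -5748527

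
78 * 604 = 47112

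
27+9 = 36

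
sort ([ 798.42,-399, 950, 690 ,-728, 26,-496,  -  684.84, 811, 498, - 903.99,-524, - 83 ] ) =[ - 903.99, - 728,  -  684.84,-524,-496, - 399,-83, 26, 498, 690, 798.42,  811 , 950]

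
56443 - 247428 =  - 190985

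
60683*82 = 4976006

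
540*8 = 4320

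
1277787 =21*60847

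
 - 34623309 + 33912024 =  - 711285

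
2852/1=2852 = 2852.00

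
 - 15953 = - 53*301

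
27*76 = 2052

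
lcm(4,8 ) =8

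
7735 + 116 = 7851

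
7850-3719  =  4131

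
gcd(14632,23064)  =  248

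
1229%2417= 1229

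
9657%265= 117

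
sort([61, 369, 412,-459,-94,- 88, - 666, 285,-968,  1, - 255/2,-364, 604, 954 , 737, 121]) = [  -  968, - 666, - 459, - 364, - 255/2,-94,-88, 1,61, 121, 285, 369, 412 , 604, 737, 954]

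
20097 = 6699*3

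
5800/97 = 5800/97= 59.79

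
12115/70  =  2423/14 =173.07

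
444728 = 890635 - 445907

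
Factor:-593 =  - 593^1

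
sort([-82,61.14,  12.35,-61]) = [ - 82, - 61,12.35,  61.14 ] 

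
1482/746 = 1 + 368/373 = 1.99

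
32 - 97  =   - 65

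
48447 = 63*769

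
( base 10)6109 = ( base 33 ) 5K4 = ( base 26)90p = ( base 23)BCE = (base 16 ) 17dd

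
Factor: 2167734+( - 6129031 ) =  -  41^1*79^1*1223^1=- 3961297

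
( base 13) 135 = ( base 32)6L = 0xd5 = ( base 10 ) 213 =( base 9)256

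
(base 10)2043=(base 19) 5ca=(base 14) A5D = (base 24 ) 3D3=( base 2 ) 11111111011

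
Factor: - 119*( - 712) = 84728 = 2^3*7^1*17^1 * 89^1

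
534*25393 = 13559862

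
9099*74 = 673326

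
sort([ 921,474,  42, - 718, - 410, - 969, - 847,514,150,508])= [ - 969, - 847, - 718 , - 410,42,  150, 474,508, 514,921]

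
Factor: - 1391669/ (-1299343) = 1299343^( - 1 )*1391669^1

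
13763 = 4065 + 9698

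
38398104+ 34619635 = 73017739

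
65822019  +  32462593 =98284612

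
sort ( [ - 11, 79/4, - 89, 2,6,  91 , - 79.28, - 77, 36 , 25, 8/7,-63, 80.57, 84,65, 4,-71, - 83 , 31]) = [ - 89, - 83, - 79.28, - 77, - 71,  -  63, - 11, 8/7 , 2, 4,6, 79/4, 25, 31, 36, 65, 80.57, 84,91]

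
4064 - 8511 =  - 4447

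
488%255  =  233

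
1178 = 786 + 392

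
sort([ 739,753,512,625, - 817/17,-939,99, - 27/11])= [ - 939, - 817/17, - 27/11,99,512,625,739,  753] 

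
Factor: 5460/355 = 2^2 * 3^1 * 7^1*13^1* 71^( - 1)  =  1092/71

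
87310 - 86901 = 409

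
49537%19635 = 10267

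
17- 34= -17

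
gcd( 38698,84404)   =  2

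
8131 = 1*8131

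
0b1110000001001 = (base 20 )HIH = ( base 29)8fe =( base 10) 7177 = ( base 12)41A1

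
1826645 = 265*6893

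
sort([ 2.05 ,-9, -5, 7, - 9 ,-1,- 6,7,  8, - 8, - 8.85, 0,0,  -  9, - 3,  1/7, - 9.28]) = [ - 9.28,- 9, - 9, - 9, - 8.85, - 8 , - 6, - 5, - 3, - 1, 0,0 , 1/7,  2.05,7, 7,8] 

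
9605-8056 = 1549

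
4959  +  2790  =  7749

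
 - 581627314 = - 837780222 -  - 256152908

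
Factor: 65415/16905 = 89/23 = 23^( - 1)*89^1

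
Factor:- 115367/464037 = -3^(-1)*19^( - 1 )*1163^( - 1)*16481^1= - 16481/66291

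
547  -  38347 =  - 37800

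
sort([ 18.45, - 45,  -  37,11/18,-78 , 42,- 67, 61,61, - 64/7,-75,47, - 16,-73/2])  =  [ - 78, -75, - 67, -45, -37, - 73/2, -16,-64/7,11/18,18.45 , 42, 47, 61,61]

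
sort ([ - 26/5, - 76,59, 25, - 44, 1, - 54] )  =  [  -  76,-54, - 44, - 26/5 , 1,25,59 ] 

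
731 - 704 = 27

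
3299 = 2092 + 1207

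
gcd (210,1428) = 42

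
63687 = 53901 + 9786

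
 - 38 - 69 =- 107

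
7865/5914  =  7865/5914 = 1.33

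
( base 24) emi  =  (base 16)21a2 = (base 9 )12726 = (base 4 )2012202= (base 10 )8610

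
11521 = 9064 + 2457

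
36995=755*49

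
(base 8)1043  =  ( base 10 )547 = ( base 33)GJ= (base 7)1411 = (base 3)202021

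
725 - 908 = -183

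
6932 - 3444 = 3488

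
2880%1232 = 416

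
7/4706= 7/4706 = 0.00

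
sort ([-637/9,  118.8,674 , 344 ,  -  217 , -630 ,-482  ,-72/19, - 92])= [ - 630, - 482, - 217 , - 92, - 637/9, - 72/19 , 118.8,344, 674 ]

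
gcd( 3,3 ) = 3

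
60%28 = 4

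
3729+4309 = 8038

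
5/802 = 5/802 = 0.01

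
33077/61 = 542+15/61 = 542.25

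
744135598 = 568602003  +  175533595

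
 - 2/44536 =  - 1+22267/22268= - 0.00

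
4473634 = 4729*946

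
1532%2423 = 1532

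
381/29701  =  381/29701  =  0.01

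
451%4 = 3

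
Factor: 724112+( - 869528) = - 2^3*3^1*73^1*83^1 = -145416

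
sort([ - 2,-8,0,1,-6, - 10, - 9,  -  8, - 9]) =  [ - 10, - 9, - 9, - 8,  -  8,-6, - 2,  0,1]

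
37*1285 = 47545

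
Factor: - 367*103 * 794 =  - 30013994 = - 2^1*103^1*367^1*397^1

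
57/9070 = 57/9070 = 0.01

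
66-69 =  - 3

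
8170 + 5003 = 13173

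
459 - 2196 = - 1737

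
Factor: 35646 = 2^1 *3^1*13^1*457^1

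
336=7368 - 7032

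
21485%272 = 269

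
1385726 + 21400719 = 22786445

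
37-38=  -  1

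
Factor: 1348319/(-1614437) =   -  7^1*11^(- 1 )*146767^ ( - 1)*192617^1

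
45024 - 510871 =-465847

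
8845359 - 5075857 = 3769502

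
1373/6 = 1373/6 = 228.83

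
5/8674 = 5/8674=0.00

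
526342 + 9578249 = 10104591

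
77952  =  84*928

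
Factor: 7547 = 7547^1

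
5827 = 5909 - 82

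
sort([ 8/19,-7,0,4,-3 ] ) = [ -7, - 3 , 0 , 8/19,4 ]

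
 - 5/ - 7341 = 5/7341 = 0.00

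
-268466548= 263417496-531884044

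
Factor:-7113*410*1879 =  -  2^1 *3^1 * 5^1 * 41^1*1879^1*2371^1=   - 5479784070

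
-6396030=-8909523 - -2513493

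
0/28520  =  0 = 0.00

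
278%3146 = 278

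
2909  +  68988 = 71897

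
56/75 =56/75 = 0.75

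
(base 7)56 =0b101001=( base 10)41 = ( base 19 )23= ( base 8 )51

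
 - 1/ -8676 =1/8676 = 0.00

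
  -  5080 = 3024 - 8104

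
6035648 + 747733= 6783381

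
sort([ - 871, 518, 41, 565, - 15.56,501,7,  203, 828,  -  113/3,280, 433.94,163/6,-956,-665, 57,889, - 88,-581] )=[  -  956,-871,  -  665,-581, - 88, - 113/3, - 15.56,7, 163/6, 41, 57, 203,280,433.94,501,518,565, 828, 889 ]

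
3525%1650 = 225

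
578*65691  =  37969398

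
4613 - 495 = 4118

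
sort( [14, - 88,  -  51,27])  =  [ - 88, - 51, 14,27] 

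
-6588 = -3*2196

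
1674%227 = 85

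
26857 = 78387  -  51530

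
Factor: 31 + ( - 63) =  - 32 = - 2^5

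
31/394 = 31/394 = 0.08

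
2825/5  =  565 = 565.00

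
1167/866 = 1 + 301/866= 1.35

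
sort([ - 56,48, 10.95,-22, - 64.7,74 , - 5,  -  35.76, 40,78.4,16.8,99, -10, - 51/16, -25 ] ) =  [-64.7, - 56,-35.76, - 25,  -  22, - 10,  -  5,-51/16,10.95,16.8,40,48, 74 , 78.4,99 ] 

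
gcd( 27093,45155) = 9031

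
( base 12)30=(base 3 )1100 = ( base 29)17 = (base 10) 36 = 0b100100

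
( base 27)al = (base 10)291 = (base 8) 443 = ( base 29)A1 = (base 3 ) 101210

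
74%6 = 2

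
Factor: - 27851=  - 27851^1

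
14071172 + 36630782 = 50701954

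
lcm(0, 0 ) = 0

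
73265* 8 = 586120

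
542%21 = 17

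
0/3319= 0=0.00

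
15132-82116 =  -66984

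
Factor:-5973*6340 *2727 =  - 2^2*3^4*5^1*11^1*101^1*181^1 * 317^1 =- 103268272140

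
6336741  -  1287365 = 5049376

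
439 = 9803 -9364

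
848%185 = 108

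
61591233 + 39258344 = 100849577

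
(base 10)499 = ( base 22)10F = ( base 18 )19d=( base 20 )14j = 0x1f3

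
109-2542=  -  2433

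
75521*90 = 6796890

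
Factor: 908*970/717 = 2^3*3^ ( - 1 )*5^1*97^1*227^1*239^(  -  1 ) =880760/717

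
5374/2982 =1 + 1196/1491 = 1.80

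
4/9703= 4/9703 = 0.00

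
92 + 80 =172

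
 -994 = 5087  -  6081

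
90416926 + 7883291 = 98300217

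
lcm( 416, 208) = 416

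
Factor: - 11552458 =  - 2^1 * 1223^1*4723^1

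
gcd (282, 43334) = 94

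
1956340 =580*3373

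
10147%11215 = 10147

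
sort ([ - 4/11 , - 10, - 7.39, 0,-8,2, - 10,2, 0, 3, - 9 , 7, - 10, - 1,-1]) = [ - 10 , - 10,  -  10,-9, - 8, - 7.39, - 1, - 1, - 4/11,0,0,2, 2, 3,7 ] 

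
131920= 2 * 65960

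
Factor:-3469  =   - 3469^1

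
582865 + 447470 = 1030335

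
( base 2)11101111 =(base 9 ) 285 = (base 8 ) 357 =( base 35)6T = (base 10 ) 239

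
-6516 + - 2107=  - 8623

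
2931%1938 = 993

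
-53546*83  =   - 4444318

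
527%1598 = 527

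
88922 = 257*346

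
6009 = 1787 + 4222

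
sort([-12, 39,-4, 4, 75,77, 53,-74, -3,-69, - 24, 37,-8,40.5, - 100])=[ - 100, - 74 , - 69, - 24, - 12, - 8, - 4,-3, 4, 37 , 39, 40.5,  53, 75, 77]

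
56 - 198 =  - 142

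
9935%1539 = 701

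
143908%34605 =5488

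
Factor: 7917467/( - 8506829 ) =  - 7917467^1 * 8506829^(  -  1)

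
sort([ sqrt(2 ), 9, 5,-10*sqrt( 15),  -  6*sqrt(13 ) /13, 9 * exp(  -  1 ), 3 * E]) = [-10*sqrt(15),  -  6*sqrt( 13 )/13,sqrt(2), 9*exp(-1),5,3*E,  9]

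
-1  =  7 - 8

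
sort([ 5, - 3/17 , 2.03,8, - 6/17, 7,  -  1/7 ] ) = [ - 6/17, - 3/17, - 1/7, 2.03,5,7, 8] 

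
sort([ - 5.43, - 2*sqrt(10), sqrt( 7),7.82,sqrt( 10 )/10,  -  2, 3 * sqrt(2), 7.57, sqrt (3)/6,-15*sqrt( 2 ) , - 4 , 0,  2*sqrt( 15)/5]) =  [ - 15 * sqrt(2), - 2*sqrt( 10), -5.43, - 4, -2,0,sqrt( 3)/6, sqrt(10)/10,2 * sqrt( 15)/5,  sqrt(7),3*sqrt(2 ),7.57,7.82 ] 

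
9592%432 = 88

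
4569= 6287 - 1718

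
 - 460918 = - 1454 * 317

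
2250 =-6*( - 375 )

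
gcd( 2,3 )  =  1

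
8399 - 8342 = 57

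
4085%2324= 1761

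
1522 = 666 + 856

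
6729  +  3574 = 10303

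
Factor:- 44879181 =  - 3^1 * 53^1 * 239^1*1181^1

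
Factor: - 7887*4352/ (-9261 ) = 11441408/3087= 2^8*3^(-2) * 7^( - 3 ) * 11^1*17^1*239^1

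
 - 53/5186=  - 1 + 5133/5186= - 0.01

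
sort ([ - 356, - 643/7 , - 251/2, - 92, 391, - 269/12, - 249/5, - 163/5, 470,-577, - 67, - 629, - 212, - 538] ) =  [ - 629,-577, - 538, - 356, - 212, - 251/2, - 92, - 643/7, - 67, - 249/5, - 163/5,  -  269/12, 391, 470 ]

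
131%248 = 131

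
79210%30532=18146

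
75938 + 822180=898118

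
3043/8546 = 3043/8546  =  0.36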